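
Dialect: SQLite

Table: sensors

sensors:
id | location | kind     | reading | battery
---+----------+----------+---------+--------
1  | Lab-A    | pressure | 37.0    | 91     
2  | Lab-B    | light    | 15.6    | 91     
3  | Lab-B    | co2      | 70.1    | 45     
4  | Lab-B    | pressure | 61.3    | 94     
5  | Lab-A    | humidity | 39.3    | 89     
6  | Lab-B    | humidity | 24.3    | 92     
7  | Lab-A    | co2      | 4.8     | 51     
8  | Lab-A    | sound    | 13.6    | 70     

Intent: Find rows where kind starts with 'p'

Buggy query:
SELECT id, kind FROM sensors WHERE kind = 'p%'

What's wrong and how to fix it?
Bug: '=' compares the literal string including the % character; pattern matching needs LIKE

Fix: Replace '=' with LIKE so 'p%' is treated as a pattern

Corrected query:
SELECT id, kind FROM sensors WHERE kind LIKE 'p%'

Result:
id | kind    
---+---------
1  | pressure
4  | pressure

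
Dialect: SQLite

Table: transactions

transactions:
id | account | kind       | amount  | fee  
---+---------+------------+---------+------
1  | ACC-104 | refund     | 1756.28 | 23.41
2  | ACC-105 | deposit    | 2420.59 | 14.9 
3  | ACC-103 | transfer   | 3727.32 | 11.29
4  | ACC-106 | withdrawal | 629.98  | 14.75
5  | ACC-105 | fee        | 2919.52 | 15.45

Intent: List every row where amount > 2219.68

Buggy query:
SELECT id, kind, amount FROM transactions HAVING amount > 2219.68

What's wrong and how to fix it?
Bug: HAVING filters the output of aggregation, but this query has no GROUP BY and no aggregate functions, so SQLite rejects it (HAVING clause on a non-aggregate query); the condition here is per row

Fix: Replace HAVING with WHERE since the condition applies to individual rows

Corrected query:
SELECT id, kind, amount FROM transactions WHERE amount > 2219.68

Result:
id | kind     | amount 
---+----------+--------
2  | deposit  | 2420.59
3  | transfer | 3727.32
5  | fee      | 2919.52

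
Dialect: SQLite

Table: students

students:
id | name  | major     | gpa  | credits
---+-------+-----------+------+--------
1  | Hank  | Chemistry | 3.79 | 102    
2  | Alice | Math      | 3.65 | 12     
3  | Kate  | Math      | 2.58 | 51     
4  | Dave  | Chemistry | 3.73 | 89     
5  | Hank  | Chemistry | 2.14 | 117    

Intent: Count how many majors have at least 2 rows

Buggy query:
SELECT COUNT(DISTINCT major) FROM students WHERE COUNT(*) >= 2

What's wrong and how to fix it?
Bug: WHERE filters individual rows, not groups, so a group-level COUNT is invalid there

Fix: Use a subquery that GROUPs and filters with HAVING, then count its rows

Corrected query:
SELECT COUNT(*) FROM (SELECT major FROM students GROUP BY major HAVING COUNT(*) >= 2)

Result:
COUNT(*)
--------
2       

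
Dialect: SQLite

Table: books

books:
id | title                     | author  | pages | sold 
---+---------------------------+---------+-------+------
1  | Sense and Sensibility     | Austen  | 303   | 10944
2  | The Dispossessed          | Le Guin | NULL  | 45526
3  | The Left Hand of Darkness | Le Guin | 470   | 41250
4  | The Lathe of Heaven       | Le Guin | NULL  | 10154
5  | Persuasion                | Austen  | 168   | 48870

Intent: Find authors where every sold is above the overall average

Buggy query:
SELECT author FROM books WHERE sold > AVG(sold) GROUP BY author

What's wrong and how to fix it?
Bug: WHERE evaluates per row before aggregation, so AVG() is unavailable

Fix: Use a subquery for AVG and a HAVING MIN(...) filter so the condition holds for every row in the group

Corrected query:
SELECT author FROM books GROUP BY author HAVING MIN(sold) > (SELECT AVG(sold) FROM books)

Result:
(no rows)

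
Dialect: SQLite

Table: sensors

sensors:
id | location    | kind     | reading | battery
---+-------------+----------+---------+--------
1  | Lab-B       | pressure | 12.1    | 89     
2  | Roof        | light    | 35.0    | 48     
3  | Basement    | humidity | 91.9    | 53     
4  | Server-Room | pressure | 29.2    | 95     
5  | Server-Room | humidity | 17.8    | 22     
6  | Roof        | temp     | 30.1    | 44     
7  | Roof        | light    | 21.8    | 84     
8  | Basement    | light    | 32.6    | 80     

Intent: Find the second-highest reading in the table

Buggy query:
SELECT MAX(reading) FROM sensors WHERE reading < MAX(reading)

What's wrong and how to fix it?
Bug: The inner MAX is an aggregate inside WHERE, which is not allowed

Fix: Put the inner MAX in a scalar subquery

Corrected query:
SELECT MAX(reading) FROM sensors WHERE reading < (SELECT MAX(reading) FROM sensors)

Result:
MAX(reading)
------------
35          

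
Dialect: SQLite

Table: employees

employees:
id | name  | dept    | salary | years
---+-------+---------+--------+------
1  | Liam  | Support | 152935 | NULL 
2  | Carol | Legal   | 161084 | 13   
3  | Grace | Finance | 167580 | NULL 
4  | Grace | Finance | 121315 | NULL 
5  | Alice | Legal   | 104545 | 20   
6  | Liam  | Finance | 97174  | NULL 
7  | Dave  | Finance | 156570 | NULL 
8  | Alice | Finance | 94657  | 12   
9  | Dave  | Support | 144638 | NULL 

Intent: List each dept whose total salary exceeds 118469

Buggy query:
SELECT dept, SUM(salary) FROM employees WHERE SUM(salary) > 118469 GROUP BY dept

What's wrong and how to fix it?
Bug: Aggregate functions cannot appear in a WHERE clause

Fix: Move the aggregate condition to a HAVING clause

Corrected query:
SELECT dept, SUM(salary) FROM employees GROUP BY dept HAVING SUM(salary) > 118469

Result:
dept    | SUM(salary)
--------+------------
Finance | 637296     
Legal   | 265629     
Support | 297573     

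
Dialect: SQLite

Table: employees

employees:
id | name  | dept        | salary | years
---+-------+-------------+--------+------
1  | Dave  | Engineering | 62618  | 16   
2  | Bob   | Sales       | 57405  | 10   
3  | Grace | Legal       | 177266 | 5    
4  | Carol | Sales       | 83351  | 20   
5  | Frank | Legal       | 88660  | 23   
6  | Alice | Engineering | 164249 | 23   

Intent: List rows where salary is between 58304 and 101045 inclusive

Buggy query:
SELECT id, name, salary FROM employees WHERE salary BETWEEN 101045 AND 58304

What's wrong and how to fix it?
Bug: BETWEEN expects the lower bound first; with 101045 AND 58304 the range is empty

Fix: Swap the bounds so the smaller value comes first

Corrected query:
SELECT id, name, salary FROM employees WHERE salary BETWEEN 58304 AND 101045

Result:
id | name  | salary
---+-------+-------
1  | Dave  | 62618 
4  | Carol | 83351 
5  | Frank | 88660 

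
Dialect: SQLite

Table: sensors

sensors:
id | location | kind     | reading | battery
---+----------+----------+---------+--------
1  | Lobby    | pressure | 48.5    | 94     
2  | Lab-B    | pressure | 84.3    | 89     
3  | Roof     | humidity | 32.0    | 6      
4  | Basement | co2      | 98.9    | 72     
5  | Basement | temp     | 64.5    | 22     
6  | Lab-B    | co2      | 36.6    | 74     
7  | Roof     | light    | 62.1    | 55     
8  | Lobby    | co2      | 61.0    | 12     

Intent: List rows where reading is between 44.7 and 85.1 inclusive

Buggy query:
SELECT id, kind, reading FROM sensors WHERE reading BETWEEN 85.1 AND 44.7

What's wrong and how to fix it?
Bug: BETWEEN expects the lower bound first; with 85.1 AND 44.7 the range is empty

Fix: Write BETWEEN 44.7 AND 85.1

Corrected query:
SELECT id, kind, reading FROM sensors WHERE reading BETWEEN 44.7 AND 85.1

Result:
id | kind     | reading
---+----------+--------
1  | pressure | 48.5   
2  | pressure | 84.3   
5  | temp     | 64.5   
7  | light    | 62.1   
8  | co2      | 61     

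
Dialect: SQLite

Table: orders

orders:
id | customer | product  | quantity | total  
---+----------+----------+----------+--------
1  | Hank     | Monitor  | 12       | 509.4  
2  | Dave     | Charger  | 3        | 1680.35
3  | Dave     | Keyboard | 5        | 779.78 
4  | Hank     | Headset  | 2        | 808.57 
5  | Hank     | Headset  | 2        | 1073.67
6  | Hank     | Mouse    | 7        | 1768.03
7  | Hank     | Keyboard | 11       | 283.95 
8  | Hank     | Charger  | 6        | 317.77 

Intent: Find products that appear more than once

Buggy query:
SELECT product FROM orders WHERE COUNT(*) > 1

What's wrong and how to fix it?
Bug: COUNT(*) is an aggregate and cannot be used in WHERE

Fix: GROUP BY product, then filter groups with HAVING COUNT(*) > 1

Corrected query:
SELECT product FROM orders GROUP BY product HAVING COUNT(*) > 1

Result:
product 
--------
Charger 
Headset 
Keyboard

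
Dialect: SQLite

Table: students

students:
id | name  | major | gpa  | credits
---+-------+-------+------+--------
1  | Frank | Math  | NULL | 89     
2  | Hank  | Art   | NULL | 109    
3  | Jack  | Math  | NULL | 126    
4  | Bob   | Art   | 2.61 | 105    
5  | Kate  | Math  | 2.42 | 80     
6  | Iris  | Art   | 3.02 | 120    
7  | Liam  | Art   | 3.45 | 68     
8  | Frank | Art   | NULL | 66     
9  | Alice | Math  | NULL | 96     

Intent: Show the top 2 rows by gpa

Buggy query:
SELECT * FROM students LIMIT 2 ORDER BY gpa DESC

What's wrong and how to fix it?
Bug: LIMIT must come after ORDER BY

Fix: Swap the clauses: ORDER BY first, then LIMIT

Corrected query:
SELECT * FROM students ORDER BY gpa DESC LIMIT 2

Result:
id | name | major | gpa  | credits
---+------+-------+------+--------
7  | Liam | Art   | 3.45 | 68     
6  | Iris | Art   | 3.02 | 120    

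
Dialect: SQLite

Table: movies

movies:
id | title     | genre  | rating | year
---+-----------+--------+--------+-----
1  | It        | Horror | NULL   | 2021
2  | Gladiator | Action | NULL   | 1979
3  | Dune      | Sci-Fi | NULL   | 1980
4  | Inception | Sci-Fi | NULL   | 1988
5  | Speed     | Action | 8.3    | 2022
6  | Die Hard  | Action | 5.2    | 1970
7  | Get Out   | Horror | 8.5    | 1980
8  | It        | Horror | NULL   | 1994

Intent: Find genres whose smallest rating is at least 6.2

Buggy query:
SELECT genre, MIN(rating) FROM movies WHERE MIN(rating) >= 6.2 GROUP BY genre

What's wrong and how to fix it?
Bug: Aggregates like MIN are computed per group after WHERE runs

Fix: Use HAVING for the per-group MIN condition

Corrected query:
SELECT genre, MIN(rating) FROM movies GROUP BY genre HAVING MIN(rating) >= 6.2

Result:
genre  | MIN(rating)
-------+------------
Horror | 8.5        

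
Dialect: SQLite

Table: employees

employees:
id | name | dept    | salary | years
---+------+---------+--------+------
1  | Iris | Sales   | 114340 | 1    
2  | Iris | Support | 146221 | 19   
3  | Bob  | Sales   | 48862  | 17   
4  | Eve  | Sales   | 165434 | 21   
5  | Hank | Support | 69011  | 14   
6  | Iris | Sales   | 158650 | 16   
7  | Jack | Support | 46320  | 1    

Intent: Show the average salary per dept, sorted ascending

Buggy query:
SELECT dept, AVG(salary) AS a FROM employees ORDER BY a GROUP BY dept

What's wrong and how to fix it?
Bug: GROUP BY must precede ORDER BY

Fix: Reorder: SELECT … FROM … GROUP BY … ORDER BY …

Corrected query:
SELECT dept, AVG(salary) AS a FROM employees GROUP BY dept ORDER BY a

Result:
dept    | a       
--------+---------
Support | 87184   
Sales   | 121821.5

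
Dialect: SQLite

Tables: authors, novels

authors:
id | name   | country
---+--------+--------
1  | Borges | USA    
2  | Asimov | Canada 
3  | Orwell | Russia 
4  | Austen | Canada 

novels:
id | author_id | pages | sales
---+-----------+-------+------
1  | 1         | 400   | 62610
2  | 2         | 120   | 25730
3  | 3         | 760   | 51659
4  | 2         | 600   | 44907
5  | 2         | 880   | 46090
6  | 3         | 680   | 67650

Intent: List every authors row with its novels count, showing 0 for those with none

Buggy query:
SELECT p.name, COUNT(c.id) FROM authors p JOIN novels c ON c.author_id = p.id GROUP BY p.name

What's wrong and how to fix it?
Bug: INNER JOIN drops authors rows that have no matching novels rows

Fix: Use LEFT JOIN so parents without children still appear (COUNT(c.id) gives 0)

Corrected query:
SELECT p.name, COUNT(c.id) FROM authors p LEFT JOIN novels c ON c.author_id = p.id GROUP BY p.name

Result:
name   | COUNT(c.id)
-------+------------
Asimov | 3          
Austen | 0          
Borges | 1          
Orwell | 2          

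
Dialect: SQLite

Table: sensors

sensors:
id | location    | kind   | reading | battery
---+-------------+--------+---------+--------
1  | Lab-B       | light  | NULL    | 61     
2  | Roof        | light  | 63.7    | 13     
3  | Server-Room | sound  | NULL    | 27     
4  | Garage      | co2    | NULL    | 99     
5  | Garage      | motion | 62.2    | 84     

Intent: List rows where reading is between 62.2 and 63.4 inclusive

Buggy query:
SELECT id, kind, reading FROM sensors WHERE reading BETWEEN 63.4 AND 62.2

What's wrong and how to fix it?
Bug: BETWEEN expects the lower bound first; with 63.4 AND 62.2 the range is empty

Fix: Write BETWEEN 62.2 AND 63.4

Corrected query:
SELECT id, kind, reading FROM sensors WHERE reading BETWEEN 62.2 AND 63.4

Result:
id | kind   | reading
---+--------+--------
5  | motion | 62.2   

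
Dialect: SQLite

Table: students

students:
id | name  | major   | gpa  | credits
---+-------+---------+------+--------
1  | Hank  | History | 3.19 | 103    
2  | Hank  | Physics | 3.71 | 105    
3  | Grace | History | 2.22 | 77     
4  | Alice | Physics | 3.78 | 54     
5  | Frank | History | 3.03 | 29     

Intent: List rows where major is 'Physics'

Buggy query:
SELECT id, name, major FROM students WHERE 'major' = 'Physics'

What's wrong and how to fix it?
Bug: 'major' in single quotes is a string literal, not the column; the comparison is literal-vs-literal and never true

Fix: Remove the quotes around the column name (or use double quotes for an identifier)

Corrected query:
SELECT id, name, major FROM students WHERE major = 'Physics'

Result:
id | name  | major  
---+-------+--------
2  | Hank  | Physics
4  | Alice | Physics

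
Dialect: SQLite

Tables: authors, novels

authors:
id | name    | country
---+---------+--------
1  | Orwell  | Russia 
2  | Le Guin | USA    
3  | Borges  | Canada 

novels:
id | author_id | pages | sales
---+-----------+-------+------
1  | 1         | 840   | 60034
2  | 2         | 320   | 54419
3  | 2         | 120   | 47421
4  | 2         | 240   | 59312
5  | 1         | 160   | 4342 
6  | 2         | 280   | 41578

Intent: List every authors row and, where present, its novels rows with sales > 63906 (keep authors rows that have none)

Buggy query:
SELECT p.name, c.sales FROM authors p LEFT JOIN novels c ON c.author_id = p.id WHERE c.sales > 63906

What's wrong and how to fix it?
Bug: Filtering c.sales in WHERE discards the NULL rows produced by LEFT JOIN, turning it into an inner join

Fix: Put 'c.sales > 63906' in the JOIN's ON clause instead of WHERE

Corrected query:
SELECT p.name, c.sales FROM authors p LEFT JOIN novels c ON c.author_id = p.id AND c.sales > 63906

Result:
name    | sales
--------+------
Orwell  | NULL 
Le Guin | NULL 
Borges  | NULL 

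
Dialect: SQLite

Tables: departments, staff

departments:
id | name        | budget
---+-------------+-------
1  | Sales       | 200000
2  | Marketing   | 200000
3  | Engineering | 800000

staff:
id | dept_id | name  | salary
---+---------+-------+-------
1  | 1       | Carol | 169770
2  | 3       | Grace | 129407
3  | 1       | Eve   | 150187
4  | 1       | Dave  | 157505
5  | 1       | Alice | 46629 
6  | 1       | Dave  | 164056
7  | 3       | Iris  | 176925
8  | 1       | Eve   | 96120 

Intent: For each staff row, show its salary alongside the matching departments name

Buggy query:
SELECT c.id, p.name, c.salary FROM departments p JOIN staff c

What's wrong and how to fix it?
Bug: Missing join condition: each staff row is matched to all departments rows instead of just its own

Fix: Add ON c.dept_id = p.id to the JOIN

Corrected query:
SELECT c.id, p.name, c.salary FROM departments p JOIN staff c ON c.dept_id = p.id

Result:
id | name        | salary
---+-------------+-------
1  | Sales       | 169770
2  | Engineering | 129407
3  | Sales       | 150187
4  | Sales       | 157505
5  | Sales       | 46629 
6  | Sales       | 164056
7  | Engineering | 176925
8  | Sales       | 96120 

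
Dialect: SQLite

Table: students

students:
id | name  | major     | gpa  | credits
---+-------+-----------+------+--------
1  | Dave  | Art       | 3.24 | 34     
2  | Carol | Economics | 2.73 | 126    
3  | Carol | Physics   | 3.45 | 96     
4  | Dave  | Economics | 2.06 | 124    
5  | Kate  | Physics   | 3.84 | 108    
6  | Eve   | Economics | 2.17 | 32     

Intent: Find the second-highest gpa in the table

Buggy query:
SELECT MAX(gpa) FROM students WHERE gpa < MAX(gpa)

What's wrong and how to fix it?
Bug: MAX(gpa) on the right of the comparison is an aggregate-in-WHERE error

Fix: Put the inner MAX in a scalar subquery

Corrected query:
SELECT MAX(gpa) FROM students WHERE gpa < (SELECT MAX(gpa) FROM students)

Result:
MAX(gpa)
--------
3.45    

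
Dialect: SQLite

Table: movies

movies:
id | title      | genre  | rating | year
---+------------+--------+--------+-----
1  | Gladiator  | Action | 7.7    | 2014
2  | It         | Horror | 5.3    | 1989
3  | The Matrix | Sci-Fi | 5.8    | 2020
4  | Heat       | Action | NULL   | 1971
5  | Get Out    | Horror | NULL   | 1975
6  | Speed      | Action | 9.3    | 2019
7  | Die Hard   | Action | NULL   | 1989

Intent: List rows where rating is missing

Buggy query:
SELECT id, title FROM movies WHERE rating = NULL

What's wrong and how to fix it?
Bug: '= NULL' is always unknown in SQL three-valued logic, so no rows match

Fix: Replace '= NULL' with 'IS NULL'

Corrected query:
SELECT id, title FROM movies WHERE rating IS NULL

Result:
id | title   
---+---------
4  | Heat    
5  | Get Out 
7  | Die Hard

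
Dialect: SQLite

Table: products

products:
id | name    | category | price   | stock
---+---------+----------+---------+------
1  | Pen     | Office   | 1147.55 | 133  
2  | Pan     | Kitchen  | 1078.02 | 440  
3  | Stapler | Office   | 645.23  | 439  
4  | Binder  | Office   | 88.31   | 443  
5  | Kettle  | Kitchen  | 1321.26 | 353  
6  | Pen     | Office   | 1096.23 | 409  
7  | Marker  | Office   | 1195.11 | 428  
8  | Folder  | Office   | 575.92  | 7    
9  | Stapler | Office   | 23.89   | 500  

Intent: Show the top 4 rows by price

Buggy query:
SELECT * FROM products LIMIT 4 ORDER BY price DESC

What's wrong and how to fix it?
Bug: LIMIT must come after ORDER BY

Fix: Swap the clauses: ORDER BY first, then LIMIT

Corrected query:
SELECT * FROM products ORDER BY price DESC LIMIT 4

Result:
id | name   | category | price   | stock
---+--------+----------+---------+------
5  | Kettle | Kitchen  | 1321.26 | 353  
7  | Marker | Office   | 1195.11 | 428  
1  | Pen    | Office   | 1147.55 | 133  
6  | Pen    | Office   | 1096.23 | 409  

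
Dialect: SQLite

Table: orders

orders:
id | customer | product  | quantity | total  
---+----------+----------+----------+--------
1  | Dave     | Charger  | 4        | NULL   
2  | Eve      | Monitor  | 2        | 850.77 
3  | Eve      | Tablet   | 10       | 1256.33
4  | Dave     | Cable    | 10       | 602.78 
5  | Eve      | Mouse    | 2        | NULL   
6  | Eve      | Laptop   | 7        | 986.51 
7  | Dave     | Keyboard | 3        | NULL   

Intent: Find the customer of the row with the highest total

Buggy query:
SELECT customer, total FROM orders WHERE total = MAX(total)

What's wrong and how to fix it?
Bug: MAX(total) is an aggregate and cannot be used directly in WHERE

Fix: Wrap MAX in a scalar subquery so WHERE compares against a single value

Corrected query:
SELECT customer, total FROM orders WHERE total = (SELECT MAX(total) FROM orders)

Result:
customer | total  
---------+--------
Eve      | 1256.33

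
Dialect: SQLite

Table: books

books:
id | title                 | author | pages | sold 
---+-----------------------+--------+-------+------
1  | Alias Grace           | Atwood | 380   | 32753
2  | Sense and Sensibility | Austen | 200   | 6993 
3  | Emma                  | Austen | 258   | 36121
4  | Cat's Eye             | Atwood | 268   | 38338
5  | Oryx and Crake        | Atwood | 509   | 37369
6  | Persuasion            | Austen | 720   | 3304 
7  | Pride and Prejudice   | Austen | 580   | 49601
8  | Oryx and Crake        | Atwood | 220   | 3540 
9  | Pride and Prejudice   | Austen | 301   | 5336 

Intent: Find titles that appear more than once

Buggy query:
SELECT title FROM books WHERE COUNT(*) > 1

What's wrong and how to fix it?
Bug: COUNT(*) is an aggregate and cannot be used in WHERE

Fix: Group first, then use HAVING for the count condition

Corrected query:
SELECT title FROM books GROUP BY title HAVING COUNT(*) > 1

Result:
title              
-------------------
Oryx and Crake     
Pride and Prejudice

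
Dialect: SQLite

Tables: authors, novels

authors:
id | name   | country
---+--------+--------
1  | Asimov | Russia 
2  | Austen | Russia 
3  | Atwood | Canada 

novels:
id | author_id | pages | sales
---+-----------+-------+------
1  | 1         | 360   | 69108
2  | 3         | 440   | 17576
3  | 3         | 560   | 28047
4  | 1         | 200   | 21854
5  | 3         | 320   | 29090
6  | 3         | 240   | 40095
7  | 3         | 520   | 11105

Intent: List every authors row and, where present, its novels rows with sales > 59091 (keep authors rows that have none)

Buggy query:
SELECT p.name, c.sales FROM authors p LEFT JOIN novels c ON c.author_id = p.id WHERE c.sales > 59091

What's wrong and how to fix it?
Bug: Filtering c.sales in WHERE discards the NULL rows produced by LEFT JOIN, turning it into an inner join

Fix: Put 'c.sales > 59091' in the JOIN's ON clause instead of WHERE

Corrected query:
SELECT p.name, c.sales FROM authors p LEFT JOIN novels c ON c.author_id = p.id AND c.sales > 59091

Result:
name   | sales
-------+------
Asimov | 69108
Austen | NULL 
Atwood | NULL 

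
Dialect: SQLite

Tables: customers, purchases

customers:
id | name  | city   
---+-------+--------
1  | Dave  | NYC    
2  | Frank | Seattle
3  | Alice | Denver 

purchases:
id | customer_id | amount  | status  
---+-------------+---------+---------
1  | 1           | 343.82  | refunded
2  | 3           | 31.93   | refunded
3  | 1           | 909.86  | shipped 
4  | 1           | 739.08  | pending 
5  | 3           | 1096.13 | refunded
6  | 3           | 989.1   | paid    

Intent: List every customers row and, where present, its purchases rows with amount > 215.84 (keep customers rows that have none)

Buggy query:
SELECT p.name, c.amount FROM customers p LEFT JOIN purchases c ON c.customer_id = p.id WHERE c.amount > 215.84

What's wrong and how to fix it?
Bug: A WHERE condition on the right-hand table after LEFT JOIN drops unmatched parents

Fix: Move the right-table condition into the ON clause so unmatched parents are kept

Corrected query:
SELECT p.name, c.amount FROM customers p LEFT JOIN purchases c ON c.customer_id = p.id AND c.amount > 215.84

Result:
name  | amount 
------+--------
Dave  | 343.82 
Dave  | 739.08 
Dave  | 909.86 
Frank | NULL   
Alice | 989.1  
Alice | 1096.13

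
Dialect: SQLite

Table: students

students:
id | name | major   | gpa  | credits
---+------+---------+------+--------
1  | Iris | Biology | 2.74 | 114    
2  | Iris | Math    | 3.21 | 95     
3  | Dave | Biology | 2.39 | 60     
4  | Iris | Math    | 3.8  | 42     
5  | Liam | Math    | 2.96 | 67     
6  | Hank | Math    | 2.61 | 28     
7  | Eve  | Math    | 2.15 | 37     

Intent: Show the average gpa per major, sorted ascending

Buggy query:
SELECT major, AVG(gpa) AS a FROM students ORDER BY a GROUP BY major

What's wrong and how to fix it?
Bug: ORDER BY appears before GROUP BY; SQL clause order requires GROUP BY first

Fix: Reorder: SELECT … FROM … GROUP BY … ORDER BY …

Corrected query:
SELECT major, AVG(gpa) AS a FROM students GROUP BY major ORDER BY a

Result:
major   | a    
--------+------
Biology | 2.565
Math    | 2.946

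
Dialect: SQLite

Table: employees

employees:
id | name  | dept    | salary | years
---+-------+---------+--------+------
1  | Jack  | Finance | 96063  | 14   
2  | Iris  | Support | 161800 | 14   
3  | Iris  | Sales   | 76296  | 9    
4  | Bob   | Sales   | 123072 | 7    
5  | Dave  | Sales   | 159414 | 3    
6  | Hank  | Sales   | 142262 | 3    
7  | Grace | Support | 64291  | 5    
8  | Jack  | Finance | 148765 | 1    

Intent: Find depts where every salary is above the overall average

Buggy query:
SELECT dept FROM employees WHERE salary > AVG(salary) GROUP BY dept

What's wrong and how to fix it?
Bug: WHERE evaluates per row before aggregation, so AVG() is unavailable

Fix: Compute the overall average in a scalar subquery and compare each group's MIN against it in HAVING

Corrected query:
SELECT dept FROM employees GROUP BY dept HAVING MIN(salary) > (SELECT AVG(salary) FROM employees)

Result:
(no rows)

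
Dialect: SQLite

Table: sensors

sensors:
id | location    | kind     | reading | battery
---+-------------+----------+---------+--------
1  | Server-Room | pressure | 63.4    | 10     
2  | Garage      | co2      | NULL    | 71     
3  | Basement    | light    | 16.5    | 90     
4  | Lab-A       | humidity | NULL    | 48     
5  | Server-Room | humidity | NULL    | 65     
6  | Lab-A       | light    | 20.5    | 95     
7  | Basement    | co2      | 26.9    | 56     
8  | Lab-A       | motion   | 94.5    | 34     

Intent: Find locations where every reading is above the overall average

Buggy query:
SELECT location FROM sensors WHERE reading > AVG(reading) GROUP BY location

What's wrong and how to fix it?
Bug: WHERE evaluates per row before aggregation, so AVG() is unavailable

Fix: Use a subquery for AVG and a HAVING MIN(...) filter so the condition holds for every row in the group

Corrected query:
SELECT location FROM sensors GROUP BY location HAVING MIN(reading) > (SELECT AVG(reading) FROM sensors)

Result:
location   
-----------
Server-Room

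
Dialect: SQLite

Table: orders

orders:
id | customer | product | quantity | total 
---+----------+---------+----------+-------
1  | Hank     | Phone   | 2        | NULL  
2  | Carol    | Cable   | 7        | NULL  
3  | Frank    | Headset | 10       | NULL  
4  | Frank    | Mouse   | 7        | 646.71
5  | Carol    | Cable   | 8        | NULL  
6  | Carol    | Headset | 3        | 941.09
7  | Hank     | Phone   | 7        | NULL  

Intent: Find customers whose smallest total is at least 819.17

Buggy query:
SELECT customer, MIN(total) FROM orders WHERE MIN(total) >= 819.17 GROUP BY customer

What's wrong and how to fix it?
Bug: MIN() in WHERE is a misuse of aggregate

Fix: Replace WHERE with HAVING after the GROUP BY

Corrected query:
SELECT customer, MIN(total) FROM orders GROUP BY customer HAVING MIN(total) >= 819.17

Result:
customer | MIN(total)
---------+-----------
Carol    | 941.09    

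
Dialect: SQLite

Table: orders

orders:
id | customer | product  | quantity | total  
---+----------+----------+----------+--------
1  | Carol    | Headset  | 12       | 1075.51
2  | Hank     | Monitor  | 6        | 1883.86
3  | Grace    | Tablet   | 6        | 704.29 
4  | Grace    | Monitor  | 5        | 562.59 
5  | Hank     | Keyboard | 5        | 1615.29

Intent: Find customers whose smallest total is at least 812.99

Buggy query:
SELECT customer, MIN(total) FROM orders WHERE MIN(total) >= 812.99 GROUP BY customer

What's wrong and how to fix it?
Bug: MIN() in WHERE is a misuse of aggregate

Fix: Replace WHERE with HAVING after the GROUP BY

Corrected query:
SELECT customer, MIN(total) FROM orders GROUP BY customer HAVING MIN(total) >= 812.99

Result:
customer | MIN(total)
---------+-----------
Carol    | 1075.51   
Hank     | 1615.29   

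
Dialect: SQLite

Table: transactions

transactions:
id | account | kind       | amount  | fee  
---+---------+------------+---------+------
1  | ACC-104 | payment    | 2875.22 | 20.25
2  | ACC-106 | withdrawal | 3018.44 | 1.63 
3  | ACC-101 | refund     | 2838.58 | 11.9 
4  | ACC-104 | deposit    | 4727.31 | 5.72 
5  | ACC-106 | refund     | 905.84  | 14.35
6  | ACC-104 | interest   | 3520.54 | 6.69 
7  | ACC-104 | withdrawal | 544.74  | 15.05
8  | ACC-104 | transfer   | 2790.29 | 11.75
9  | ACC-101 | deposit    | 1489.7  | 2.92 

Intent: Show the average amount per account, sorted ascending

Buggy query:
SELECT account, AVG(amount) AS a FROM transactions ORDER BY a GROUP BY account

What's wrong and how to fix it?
Bug: ORDER BY appears before GROUP BY; SQL clause order requires GROUP BY first

Fix: Reorder: SELECT … FROM … GROUP BY … ORDER BY …

Corrected query:
SELECT account, AVG(amount) AS a FROM transactions GROUP BY account ORDER BY a

Result:
account | a      
--------+--------
ACC-106 | 1962.14
ACC-101 | 2164.14
ACC-104 | 2891.62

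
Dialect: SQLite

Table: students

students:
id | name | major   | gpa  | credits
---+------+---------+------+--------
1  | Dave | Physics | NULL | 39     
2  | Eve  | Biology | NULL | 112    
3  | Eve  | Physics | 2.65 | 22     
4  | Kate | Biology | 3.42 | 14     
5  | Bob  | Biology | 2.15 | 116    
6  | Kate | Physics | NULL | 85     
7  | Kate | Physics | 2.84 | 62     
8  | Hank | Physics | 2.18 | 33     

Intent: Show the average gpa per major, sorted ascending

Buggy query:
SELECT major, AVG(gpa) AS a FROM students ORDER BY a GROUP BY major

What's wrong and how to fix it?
Bug: GROUP BY must precede ORDER BY

Fix: Reorder: SELECT … FROM … GROUP BY … ORDER BY …

Corrected query:
SELECT major, AVG(gpa) AS a FROM students GROUP BY major ORDER BY a

Result:
major   | a       
--------+---------
Physics | 2.556667
Biology | 2.785   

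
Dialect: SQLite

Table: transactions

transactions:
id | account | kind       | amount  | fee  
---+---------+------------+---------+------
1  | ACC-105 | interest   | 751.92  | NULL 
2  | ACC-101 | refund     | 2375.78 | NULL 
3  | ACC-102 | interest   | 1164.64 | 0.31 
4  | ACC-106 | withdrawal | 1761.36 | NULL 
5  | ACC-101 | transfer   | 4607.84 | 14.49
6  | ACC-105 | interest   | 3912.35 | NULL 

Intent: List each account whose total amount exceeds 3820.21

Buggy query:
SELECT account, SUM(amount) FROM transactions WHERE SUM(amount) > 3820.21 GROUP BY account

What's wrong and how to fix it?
Bug: SUM(amount) is an aggregate, but WHERE filters rows before aggregation

Fix: Move the aggregate condition to a HAVING clause

Corrected query:
SELECT account, SUM(amount) FROM transactions GROUP BY account HAVING SUM(amount) > 3820.21

Result:
account | SUM(amount)
--------+------------
ACC-101 | 6983.62    
ACC-105 | 4664.27    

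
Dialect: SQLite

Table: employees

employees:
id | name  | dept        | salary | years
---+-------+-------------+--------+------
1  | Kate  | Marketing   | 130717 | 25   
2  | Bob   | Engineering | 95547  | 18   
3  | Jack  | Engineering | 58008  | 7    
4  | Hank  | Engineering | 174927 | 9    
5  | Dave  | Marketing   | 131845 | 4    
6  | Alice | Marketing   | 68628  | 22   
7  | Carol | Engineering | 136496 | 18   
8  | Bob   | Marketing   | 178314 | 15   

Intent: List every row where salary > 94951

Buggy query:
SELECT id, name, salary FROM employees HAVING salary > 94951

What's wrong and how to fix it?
Bug: This is a non-aggregate query (no GROUP BY, no aggregates), so in SQLite the HAVING clause is invalid here; a row-level condition belongs in WHERE

Fix: Use WHERE for row-level filtering

Corrected query:
SELECT id, name, salary FROM employees WHERE salary > 94951

Result:
id | name  | salary
---+-------+-------
1  | Kate  | 130717
2  | Bob   | 95547 
4  | Hank  | 174927
5  | Dave  | 131845
7  | Carol | 136496
8  | Bob   | 178314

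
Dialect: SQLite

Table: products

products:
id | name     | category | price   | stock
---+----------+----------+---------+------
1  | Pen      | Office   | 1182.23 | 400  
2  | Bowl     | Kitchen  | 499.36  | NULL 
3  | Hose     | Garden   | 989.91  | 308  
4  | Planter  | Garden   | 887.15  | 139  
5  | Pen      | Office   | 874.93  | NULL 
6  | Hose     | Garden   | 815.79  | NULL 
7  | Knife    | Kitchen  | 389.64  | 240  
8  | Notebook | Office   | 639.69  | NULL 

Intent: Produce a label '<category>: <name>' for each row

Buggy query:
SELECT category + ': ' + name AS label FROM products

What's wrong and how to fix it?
Bug: SQLite uses || for string concatenation; + coerces text to numbers (yielding 0)

Fix: Replace + with || to concatenate text

Corrected query:
SELECT category || ': ' || name AS label FROM products

Result:
label           
----------------
Office: Pen     
Kitchen: Bowl   
Garden: Hose    
Garden: Planter 
Office: Pen     
Garden: Hose    
Kitchen: Knife  
Office: Notebook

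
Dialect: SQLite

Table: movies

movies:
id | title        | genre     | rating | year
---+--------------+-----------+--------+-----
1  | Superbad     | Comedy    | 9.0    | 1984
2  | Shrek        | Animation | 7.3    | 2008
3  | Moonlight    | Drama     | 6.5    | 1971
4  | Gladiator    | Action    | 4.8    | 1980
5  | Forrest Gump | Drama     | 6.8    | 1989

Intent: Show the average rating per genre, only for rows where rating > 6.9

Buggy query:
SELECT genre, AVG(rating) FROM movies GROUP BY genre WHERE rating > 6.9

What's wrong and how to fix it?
Bug: Row-level WHERE must come before GROUP BY in the clause order

Fix: Place WHERE between FROM and GROUP BY

Corrected query:
SELECT genre, AVG(rating) FROM movies WHERE rating > 6.9 GROUP BY genre

Result:
genre     | AVG(rating)
----------+------------
Animation | 7.3        
Comedy    | 9          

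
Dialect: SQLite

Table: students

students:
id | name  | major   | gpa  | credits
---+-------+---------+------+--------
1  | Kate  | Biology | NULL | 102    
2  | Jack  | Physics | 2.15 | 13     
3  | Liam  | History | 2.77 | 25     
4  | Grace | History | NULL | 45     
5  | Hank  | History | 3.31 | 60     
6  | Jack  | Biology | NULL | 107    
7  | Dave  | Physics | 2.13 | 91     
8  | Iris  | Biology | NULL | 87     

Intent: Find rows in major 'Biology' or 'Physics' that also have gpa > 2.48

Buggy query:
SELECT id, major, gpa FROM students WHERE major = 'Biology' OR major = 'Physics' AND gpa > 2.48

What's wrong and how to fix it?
Bug: Without parentheses, AND is evaluated before OR, so the gpa filter only applies to the 'Physics' branch

Fix: Group the OR with parentheses (or use IN), then AND the threshold

Corrected query:
SELECT id, major, gpa FROM students WHERE (major = 'Biology' OR major = 'Physics') AND gpa > 2.48

Result:
(no rows)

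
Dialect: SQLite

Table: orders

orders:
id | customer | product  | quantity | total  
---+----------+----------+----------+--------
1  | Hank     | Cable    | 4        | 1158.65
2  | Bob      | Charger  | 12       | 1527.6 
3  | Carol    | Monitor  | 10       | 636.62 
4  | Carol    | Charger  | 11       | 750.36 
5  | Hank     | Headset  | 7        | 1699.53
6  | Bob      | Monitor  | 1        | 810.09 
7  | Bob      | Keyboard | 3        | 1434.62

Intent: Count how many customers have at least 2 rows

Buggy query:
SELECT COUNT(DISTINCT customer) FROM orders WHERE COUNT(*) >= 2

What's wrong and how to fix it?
Bug: WHERE filters individual rows, not groups, so a group-level COUNT is invalid there

Fix: Use a subquery that GROUPs and filters with HAVING, then count its rows

Corrected query:
SELECT COUNT(*) FROM (SELECT customer FROM orders GROUP BY customer HAVING COUNT(*) >= 2)

Result:
COUNT(*)
--------
3       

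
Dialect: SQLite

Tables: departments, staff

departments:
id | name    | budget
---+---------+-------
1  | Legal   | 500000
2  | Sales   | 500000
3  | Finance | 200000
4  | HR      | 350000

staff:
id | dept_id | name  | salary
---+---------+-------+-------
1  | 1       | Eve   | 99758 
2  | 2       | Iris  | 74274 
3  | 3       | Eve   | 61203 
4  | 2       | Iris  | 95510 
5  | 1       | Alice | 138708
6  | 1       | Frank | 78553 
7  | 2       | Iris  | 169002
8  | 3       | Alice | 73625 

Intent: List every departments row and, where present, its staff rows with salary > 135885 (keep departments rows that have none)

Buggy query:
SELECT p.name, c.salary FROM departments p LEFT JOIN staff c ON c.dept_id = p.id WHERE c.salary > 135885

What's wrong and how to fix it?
Bug: Filtering c.salary in WHERE discards the NULL rows produced by LEFT JOIN, turning it into an inner join

Fix: Move the right-table condition into the ON clause so unmatched parents are kept

Corrected query:
SELECT p.name, c.salary FROM departments p LEFT JOIN staff c ON c.dept_id = p.id AND c.salary > 135885

Result:
name    | salary
--------+-------
Legal   | 138708
Sales   | 169002
Finance | NULL  
HR      | NULL  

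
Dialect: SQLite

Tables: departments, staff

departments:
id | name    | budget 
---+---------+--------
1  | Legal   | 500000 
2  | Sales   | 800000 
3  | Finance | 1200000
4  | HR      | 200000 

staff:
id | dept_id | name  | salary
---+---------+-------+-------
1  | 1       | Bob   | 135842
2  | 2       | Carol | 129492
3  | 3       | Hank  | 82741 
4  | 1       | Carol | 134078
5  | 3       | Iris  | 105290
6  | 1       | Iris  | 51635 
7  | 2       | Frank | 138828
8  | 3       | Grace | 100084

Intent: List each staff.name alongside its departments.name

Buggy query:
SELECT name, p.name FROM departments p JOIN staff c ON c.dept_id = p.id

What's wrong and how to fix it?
Bug: 'name' exists in both joined tables, so the database can't tell which one is meant

Fix: Qualify the column with its table alias (c.name)

Corrected query:
SELECT c.name, p.name FROM departments p JOIN staff c ON c.dept_id = p.id

Result:
name  | name   
------+--------
Bob   | Legal  
Carol | Sales  
Hank  | Finance
Carol | Legal  
Iris  | Finance
Iris  | Legal  
Frank | Sales  
Grace | Finance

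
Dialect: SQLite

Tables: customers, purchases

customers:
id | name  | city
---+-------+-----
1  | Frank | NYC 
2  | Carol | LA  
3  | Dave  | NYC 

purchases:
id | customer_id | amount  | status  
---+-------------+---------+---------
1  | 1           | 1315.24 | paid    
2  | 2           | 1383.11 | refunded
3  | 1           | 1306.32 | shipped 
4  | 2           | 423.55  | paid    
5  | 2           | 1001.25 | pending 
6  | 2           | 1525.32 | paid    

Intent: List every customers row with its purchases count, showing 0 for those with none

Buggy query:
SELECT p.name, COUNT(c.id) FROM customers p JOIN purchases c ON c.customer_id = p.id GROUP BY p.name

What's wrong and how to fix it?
Bug: An inner join excludes parents with zero children

Fix: Use LEFT JOIN so parents without children still appear (COUNT(c.id) gives 0)

Corrected query:
SELECT p.name, COUNT(c.id) FROM customers p LEFT JOIN purchases c ON c.customer_id = p.id GROUP BY p.name

Result:
name  | COUNT(c.id)
------+------------
Carol | 4          
Dave  | 0          
Frank | 2          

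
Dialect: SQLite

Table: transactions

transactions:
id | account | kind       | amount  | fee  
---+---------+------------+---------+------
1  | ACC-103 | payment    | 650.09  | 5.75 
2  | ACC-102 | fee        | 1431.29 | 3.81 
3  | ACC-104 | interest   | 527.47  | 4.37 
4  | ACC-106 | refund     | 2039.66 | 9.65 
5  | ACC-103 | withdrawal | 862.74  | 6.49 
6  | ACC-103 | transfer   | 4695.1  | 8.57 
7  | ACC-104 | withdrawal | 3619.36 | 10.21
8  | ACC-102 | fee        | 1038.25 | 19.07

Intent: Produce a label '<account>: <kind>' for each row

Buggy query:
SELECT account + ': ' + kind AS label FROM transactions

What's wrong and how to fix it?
Bug: '+' is numeric addition; on text columns SQLite converts them to 0 instead of concatenating

Fix: Replace + with || to concatenate text

Corrected query:
SELECT account || ': ' || kind AS label FROM transactions

Result:
label              
-------------------
ACC-103: payment   
ACC-102: fee       
ACC-104: interest  
ACC-106: refund    
ACC-103: withdrawal
ACC-103: transfer  
ACC-104: withdrawal
ACC-102: fee       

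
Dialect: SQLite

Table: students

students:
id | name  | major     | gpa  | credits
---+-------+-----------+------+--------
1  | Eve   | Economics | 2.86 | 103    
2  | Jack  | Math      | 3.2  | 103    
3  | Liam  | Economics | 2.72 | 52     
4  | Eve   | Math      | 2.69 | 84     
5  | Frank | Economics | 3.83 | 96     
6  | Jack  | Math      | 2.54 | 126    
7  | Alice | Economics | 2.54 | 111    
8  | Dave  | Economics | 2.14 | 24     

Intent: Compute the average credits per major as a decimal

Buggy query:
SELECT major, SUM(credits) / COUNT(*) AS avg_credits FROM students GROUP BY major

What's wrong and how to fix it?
Bug: Both operands are integers, so '/' performs integer division and truncates

Fix: Cast one side to REAL so the division keeps the fractional part

Corrected query:
SELECT major, SUM(credits) * 1.0 / COUNT(*) AS avg_credits FROM students GROUP BY major

Result:
major     | avg_credits
----------+------------
Economics | 77.2       
Math      | 104.333333 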